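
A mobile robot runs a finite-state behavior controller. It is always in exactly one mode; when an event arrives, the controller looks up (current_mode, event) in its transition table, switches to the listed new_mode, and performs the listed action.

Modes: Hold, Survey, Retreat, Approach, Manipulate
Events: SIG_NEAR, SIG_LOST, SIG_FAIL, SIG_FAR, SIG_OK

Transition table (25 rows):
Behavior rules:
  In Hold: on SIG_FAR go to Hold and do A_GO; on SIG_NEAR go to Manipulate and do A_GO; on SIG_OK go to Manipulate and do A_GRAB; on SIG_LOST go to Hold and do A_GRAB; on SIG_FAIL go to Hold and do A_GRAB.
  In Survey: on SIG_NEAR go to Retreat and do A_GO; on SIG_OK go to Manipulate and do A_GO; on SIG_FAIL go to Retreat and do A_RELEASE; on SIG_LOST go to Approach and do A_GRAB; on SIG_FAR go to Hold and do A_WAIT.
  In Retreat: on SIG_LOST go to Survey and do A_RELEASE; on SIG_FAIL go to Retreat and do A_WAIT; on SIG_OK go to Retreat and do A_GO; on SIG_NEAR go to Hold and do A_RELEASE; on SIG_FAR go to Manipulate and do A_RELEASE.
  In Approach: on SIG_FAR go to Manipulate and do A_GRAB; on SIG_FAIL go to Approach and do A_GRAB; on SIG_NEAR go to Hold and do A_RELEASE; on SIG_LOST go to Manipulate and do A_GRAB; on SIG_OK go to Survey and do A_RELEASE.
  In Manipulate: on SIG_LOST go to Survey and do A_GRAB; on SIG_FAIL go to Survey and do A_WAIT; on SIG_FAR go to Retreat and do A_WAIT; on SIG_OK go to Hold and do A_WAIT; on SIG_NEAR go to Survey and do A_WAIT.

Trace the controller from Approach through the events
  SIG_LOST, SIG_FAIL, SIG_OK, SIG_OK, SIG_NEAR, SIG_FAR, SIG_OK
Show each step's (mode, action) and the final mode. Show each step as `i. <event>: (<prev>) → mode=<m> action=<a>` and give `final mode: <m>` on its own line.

1. SIG_LOST: (Approach) → mode=Manipulate action=A_GRAB
2. SIG_FAIL: (Manipulate) → mode=Survey action=A_WAIT
3. SIG_OK: (Survey) → mode=Manipulate action=A_GO
4. SIG_OK: (Manipulate) → mode=Hold action=A_WAIT
5. SIG_NEAR: (Hold) → mode=Manipulate action=A_GO
6. SIG_FAR: (Manipulate) → mode=Retreat action=A_WAIT
7. SIG_OK: (Retreat) → mode=Retreat action=A_GO

final mode: Retreat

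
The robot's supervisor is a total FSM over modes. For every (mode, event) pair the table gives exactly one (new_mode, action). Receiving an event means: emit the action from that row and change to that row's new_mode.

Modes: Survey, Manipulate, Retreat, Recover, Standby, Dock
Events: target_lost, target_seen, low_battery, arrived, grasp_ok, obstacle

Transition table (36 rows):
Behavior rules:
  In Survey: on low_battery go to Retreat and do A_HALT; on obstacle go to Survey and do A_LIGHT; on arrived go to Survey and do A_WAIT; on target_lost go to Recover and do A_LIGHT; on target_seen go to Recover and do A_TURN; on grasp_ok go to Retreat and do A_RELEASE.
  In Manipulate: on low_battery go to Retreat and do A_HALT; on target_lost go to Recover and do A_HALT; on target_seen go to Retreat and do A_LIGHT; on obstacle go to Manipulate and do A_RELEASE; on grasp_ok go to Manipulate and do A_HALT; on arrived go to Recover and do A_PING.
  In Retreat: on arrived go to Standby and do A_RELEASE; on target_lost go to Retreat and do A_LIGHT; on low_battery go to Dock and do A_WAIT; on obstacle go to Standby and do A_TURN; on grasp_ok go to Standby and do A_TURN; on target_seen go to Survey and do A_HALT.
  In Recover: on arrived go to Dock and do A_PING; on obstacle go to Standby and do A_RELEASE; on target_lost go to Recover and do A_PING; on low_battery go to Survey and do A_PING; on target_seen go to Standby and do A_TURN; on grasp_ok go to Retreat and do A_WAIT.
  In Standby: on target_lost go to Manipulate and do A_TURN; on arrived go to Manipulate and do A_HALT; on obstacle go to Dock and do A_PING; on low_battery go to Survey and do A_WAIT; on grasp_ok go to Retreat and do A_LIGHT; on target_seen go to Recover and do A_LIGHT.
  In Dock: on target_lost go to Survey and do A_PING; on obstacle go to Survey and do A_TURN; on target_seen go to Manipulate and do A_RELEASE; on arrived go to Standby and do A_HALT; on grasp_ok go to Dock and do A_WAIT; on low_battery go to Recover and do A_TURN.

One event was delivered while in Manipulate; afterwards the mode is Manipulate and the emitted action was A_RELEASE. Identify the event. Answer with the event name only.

try target_lost: (Manipulate, target_lost) → (Recover, A_HALT)
try target_seen: (Manipulate, target_seen) → (Retreat, A_LIGHT)
try low_battery: (Manipulate, low_battery) → (Retreat, A_HALT)
try arrived: (Manipulate, arrived) → (Recover, A_PING)
try grasp_ok: (Manipulate, grasp_ok) → (Manipulate, A_HALT)
try obstacle: (Manipulate, obstacle) → (Manipulate, A_RELEASE)  ← matches

obstacle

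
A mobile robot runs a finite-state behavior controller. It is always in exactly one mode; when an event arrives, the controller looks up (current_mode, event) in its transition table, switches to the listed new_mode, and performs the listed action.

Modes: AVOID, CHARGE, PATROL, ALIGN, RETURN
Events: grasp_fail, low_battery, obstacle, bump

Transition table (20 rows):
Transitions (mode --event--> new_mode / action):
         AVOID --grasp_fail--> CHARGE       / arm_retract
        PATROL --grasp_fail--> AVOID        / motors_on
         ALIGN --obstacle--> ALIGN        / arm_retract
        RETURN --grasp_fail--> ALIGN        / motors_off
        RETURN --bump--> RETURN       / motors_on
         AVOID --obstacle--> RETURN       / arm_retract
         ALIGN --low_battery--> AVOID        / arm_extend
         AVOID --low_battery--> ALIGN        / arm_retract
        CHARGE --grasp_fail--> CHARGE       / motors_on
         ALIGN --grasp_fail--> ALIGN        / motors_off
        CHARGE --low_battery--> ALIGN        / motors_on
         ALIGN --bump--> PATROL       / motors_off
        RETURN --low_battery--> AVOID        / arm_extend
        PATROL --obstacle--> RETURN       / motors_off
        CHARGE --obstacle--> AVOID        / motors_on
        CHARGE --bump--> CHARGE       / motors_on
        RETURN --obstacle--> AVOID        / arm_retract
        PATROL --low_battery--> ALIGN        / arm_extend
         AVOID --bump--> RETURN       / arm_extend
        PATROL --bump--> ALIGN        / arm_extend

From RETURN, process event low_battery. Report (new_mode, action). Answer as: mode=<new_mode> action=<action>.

current mode = RETURN; filter table to that mode:
  (RETURN, grasp_fail) → (ALIGN, motors_off)
  (RETURN, bump) → (RETURN, motors_on)
  (RETURN, low_battery) → (AVOID, arm_extend)  ← event matches
  (RETURN, obstacle) → (AVOID, arm_retract)
event = low_battery selects (AVOID, arm_extend)

mode=AVOID action=arm_extend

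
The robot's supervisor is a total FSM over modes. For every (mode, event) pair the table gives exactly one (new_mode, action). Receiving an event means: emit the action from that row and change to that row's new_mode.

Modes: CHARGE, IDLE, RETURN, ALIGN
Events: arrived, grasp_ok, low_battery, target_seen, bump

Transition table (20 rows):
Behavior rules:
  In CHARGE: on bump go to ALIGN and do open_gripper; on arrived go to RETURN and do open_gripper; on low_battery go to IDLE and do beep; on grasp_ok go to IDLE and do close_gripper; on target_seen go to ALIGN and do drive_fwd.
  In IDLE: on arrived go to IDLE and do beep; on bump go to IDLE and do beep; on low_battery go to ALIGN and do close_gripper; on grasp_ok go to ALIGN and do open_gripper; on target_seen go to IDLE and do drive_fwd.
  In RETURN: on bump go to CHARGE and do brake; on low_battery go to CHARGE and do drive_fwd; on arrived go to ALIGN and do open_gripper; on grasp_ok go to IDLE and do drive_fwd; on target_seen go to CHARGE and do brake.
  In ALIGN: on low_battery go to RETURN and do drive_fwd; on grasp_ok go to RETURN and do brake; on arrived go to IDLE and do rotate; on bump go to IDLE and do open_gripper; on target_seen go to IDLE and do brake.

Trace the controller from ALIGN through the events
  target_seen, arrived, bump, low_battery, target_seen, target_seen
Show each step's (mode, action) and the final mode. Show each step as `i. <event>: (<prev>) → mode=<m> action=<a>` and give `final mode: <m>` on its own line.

final mode: IDLE

1. target_seen: (ALIGN) → mode=IDLE action=brake
2. arrived: (IDLE) → mode=IDLE action=beep
3. bump: (IDLE) → mode=IDLE action=beep
4. low_battery: (IDLE) → mode=ALIGN action=close_gripper
5. target_seen: (ALIGN) → mode=IDLE action=brake
6. target_seen: (IDLE) → mode=IDLE action=drive_fwd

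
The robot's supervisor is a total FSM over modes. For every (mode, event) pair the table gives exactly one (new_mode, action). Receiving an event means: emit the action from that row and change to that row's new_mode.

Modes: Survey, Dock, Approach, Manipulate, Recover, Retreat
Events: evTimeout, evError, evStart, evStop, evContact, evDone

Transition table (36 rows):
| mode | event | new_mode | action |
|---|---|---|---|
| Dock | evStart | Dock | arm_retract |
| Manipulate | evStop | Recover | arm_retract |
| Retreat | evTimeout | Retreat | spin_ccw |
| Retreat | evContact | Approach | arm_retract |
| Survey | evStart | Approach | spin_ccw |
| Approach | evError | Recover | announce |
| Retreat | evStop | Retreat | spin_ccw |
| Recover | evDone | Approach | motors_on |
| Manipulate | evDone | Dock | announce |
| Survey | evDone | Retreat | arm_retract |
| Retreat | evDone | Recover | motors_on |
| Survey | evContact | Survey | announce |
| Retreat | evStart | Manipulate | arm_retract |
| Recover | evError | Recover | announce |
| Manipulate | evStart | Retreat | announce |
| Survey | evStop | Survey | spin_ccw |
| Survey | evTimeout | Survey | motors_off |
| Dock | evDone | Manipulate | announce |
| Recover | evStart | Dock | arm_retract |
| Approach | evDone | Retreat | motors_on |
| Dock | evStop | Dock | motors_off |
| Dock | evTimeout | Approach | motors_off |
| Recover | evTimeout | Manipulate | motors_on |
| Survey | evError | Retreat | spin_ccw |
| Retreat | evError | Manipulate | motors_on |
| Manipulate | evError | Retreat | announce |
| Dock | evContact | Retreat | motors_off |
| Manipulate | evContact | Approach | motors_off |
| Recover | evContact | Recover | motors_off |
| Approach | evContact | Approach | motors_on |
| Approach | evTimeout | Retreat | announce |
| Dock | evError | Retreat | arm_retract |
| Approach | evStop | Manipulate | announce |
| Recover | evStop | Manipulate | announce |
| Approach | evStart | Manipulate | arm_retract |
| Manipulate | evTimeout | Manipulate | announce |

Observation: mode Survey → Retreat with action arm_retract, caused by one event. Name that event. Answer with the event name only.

evDone

try evTimeout: (Survey, evTimeout) → (Survey, motors_off)
try evError: (Survey, evError) → (Retreat, spin_ccw)
try evStart: (Survey, evStart) → (Approach, spin_ccw)
try evStop: (Survey, evStop) → (Survey, spin_ccw)
try evContact: (Survey, evContact) → (Survey, announce)
try evDone: (Survey, evDone) → (Retreat, arm_retract)  ← matches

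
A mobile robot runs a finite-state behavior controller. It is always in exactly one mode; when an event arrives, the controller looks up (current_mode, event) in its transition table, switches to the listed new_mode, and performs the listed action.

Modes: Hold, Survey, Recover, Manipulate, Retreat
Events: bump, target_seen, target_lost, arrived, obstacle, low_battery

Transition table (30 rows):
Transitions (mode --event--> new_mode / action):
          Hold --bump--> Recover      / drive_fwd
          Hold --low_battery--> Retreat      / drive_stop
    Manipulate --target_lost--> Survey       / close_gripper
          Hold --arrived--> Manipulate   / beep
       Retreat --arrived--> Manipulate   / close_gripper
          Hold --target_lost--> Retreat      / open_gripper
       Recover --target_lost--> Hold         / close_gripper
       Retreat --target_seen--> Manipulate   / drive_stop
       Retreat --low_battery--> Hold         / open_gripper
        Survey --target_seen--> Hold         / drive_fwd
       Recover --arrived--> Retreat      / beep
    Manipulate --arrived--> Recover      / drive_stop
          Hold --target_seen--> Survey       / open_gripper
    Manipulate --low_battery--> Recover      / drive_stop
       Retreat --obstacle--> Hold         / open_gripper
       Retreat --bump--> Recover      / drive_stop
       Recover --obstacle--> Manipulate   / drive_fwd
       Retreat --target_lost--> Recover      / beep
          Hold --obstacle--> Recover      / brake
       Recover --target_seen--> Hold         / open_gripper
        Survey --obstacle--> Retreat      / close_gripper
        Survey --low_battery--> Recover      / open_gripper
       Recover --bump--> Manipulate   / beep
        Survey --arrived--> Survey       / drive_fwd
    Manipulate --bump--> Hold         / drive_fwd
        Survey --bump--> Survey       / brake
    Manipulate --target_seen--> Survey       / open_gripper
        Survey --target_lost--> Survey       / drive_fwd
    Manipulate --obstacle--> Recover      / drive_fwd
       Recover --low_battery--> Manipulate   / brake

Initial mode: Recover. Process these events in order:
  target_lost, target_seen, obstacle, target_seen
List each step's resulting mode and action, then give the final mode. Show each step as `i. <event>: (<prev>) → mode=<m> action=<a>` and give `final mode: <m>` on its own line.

final mode: Manipulate

1. target_lost: (Recover) → mode=Hold action=close_gripper
2. target_seen: (Hold) → mode=Survey action=open_gripper
3. obstacle: (Survey) → mode=Retreat action=close_gripper
4. target_seen: (Retreat) → mode=Manipulate action=drive_stop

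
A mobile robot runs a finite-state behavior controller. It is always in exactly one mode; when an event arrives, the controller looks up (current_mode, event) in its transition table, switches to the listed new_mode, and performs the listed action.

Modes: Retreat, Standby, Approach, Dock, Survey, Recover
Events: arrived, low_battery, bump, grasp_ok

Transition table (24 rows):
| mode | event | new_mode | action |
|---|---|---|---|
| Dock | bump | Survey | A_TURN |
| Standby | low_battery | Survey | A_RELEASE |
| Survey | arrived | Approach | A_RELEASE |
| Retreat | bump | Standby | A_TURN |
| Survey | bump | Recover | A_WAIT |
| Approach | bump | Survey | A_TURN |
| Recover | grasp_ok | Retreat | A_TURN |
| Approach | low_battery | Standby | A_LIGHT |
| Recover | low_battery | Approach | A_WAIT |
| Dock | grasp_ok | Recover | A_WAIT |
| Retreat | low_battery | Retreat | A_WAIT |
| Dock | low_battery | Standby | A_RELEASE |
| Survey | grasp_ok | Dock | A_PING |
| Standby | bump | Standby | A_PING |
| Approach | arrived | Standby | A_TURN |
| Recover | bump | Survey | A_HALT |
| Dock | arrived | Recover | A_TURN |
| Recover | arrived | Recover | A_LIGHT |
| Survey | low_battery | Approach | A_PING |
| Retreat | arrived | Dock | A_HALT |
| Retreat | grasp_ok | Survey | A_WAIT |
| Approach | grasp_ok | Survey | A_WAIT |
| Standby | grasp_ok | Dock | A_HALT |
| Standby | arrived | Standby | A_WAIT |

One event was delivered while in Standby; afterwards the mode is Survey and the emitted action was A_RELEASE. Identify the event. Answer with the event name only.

low_battery

try arrived: (Standby, arrived) → (Standby, A_WAIT)
try low_battery: (Standby, low_battery) → (Survey, A_RELEASE)  ← matches
try bump: (Standby, bump) → (Standby, A_PING)
try grasp_ok: (Standby, grasp_ok) → (Dock, A_HALT)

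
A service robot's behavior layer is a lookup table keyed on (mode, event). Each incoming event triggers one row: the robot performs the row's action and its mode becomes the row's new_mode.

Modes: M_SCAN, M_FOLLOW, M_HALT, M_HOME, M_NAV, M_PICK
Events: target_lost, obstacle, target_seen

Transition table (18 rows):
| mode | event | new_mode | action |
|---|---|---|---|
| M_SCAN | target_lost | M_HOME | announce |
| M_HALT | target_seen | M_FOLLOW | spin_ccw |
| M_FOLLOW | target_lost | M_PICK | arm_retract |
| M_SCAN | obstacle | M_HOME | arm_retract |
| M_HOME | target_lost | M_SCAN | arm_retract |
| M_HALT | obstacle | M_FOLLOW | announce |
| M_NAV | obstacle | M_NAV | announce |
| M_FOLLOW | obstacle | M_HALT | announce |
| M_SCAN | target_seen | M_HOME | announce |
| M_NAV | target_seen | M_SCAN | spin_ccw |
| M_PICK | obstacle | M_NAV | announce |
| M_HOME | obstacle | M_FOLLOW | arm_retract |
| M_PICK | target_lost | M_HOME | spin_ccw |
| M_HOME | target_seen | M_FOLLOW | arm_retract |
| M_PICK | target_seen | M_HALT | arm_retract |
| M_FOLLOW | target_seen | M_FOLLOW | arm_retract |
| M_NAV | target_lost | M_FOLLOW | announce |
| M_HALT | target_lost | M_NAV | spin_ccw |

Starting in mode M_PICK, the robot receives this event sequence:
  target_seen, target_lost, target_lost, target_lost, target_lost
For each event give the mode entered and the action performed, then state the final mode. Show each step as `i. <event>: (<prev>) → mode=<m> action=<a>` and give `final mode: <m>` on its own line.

1. target_seen: (M_PICK) → mode=M_HALT action=arm_retract
2. target_lost: (M_HALT) → mode=M_NAV action=spin_ccw
3. target_lost: (M_NAV) → mode=M_FOLLOW action=announce
4. target_lost: (M_FOLLOW) → mode=M_PICK action=arm_retract
5. target_lost: (M_PICK) → mode=M_HOME action=spin_ccw

final mode: M_HOME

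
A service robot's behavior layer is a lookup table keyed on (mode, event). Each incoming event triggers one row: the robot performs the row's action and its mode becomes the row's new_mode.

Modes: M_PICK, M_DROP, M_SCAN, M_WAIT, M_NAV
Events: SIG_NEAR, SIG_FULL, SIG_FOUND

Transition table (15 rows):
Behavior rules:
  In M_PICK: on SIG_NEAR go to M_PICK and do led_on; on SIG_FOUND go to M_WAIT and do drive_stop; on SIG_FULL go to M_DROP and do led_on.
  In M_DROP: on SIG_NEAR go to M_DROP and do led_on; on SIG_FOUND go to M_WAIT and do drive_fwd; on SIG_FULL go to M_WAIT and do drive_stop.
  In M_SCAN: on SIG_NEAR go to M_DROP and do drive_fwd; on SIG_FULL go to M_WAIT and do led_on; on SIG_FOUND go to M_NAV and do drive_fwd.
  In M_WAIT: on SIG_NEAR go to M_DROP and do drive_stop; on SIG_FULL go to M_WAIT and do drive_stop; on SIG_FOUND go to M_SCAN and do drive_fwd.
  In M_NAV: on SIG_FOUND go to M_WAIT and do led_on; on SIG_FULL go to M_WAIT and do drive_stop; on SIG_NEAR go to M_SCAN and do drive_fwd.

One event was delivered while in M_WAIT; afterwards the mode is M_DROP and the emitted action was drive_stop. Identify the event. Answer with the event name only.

try SIG_NEAR: (M_WAIT, SIG_NEAR) → (M_DROP, drive_stop)  ← matches
try SIG_FULL: (M_WAIT, SIG_FULL) → (M_WAIT, drive_stop)
try SIG_FOUND: (M_WAIT, SIG_FOUND) → (M_SCAN, drive_fwd)

SIG_NEAR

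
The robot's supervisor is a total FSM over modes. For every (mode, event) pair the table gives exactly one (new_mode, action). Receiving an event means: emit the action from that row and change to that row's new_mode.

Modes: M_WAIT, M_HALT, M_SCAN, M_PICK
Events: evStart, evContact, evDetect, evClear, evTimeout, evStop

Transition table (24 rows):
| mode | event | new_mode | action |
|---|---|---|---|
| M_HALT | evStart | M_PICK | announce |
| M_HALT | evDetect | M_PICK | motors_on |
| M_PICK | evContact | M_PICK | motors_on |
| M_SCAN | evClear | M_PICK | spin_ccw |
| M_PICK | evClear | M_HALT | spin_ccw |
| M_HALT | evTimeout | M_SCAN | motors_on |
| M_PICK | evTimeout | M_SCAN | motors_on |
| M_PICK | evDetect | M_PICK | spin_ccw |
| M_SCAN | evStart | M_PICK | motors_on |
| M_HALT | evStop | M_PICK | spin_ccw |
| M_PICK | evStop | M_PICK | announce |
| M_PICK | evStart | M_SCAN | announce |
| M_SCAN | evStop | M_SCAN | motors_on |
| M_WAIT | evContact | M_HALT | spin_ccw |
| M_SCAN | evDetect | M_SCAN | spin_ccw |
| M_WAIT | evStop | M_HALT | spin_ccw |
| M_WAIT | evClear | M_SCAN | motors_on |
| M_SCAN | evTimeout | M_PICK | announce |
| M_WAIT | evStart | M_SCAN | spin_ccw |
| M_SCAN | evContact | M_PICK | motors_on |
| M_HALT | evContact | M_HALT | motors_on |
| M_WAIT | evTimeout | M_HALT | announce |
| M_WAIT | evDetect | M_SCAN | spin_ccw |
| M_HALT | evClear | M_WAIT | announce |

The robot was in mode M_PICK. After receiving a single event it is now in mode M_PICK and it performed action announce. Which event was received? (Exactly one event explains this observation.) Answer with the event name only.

try evStart: (M_PICK, evStart) → (M_SCAN, announce)
try evContact: (M_PICK, evContact) → (M_PICK, motors_on)
try evDetect: (M_PICK, evDetect) → (M_PICK, spin_ccw)
try evClear: (M_PICK, evClear) → (M_HALT, spin_ccw)
try evTimeout: (M_PICK, evTimeout) → (M_SCAN, motors_on)
try evStop: (M_PICK, evStop) → (M_PICK, announce)  ← matches

evStop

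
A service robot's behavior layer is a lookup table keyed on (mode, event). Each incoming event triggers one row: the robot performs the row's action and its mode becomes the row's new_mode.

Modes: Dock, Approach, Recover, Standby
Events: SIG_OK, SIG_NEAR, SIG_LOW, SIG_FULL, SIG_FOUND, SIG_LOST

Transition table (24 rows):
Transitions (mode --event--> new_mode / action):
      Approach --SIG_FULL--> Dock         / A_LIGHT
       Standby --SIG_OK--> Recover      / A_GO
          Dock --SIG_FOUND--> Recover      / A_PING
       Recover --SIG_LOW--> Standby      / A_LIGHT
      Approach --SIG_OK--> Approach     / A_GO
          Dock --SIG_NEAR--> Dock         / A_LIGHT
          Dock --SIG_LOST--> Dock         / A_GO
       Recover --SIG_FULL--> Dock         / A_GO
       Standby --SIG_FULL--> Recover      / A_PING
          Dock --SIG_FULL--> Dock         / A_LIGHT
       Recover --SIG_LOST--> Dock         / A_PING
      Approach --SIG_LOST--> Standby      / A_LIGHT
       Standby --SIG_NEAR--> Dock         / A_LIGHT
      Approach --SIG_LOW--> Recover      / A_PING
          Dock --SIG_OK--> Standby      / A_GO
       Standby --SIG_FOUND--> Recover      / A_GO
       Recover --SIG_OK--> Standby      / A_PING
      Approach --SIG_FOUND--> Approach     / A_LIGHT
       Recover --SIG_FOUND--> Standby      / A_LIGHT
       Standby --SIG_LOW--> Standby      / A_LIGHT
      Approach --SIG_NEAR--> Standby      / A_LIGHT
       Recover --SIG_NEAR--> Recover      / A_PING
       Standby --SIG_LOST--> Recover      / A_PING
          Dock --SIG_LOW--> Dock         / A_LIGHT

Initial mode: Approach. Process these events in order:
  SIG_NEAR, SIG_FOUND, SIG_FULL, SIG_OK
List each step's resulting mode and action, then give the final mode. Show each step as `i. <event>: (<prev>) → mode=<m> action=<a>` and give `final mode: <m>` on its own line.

1. SIG_NEAR: (Approach) → mode=Standby action=A_LIGHT
2. SIG_FOUND: (Standby) → mode=Recover action=A_GO
3. SIG_FULL: (Recover) → mode=Dock action=A_GO
4. SIG_OK: (Dock) → mode=Standby action=A_GO

final mode: Standby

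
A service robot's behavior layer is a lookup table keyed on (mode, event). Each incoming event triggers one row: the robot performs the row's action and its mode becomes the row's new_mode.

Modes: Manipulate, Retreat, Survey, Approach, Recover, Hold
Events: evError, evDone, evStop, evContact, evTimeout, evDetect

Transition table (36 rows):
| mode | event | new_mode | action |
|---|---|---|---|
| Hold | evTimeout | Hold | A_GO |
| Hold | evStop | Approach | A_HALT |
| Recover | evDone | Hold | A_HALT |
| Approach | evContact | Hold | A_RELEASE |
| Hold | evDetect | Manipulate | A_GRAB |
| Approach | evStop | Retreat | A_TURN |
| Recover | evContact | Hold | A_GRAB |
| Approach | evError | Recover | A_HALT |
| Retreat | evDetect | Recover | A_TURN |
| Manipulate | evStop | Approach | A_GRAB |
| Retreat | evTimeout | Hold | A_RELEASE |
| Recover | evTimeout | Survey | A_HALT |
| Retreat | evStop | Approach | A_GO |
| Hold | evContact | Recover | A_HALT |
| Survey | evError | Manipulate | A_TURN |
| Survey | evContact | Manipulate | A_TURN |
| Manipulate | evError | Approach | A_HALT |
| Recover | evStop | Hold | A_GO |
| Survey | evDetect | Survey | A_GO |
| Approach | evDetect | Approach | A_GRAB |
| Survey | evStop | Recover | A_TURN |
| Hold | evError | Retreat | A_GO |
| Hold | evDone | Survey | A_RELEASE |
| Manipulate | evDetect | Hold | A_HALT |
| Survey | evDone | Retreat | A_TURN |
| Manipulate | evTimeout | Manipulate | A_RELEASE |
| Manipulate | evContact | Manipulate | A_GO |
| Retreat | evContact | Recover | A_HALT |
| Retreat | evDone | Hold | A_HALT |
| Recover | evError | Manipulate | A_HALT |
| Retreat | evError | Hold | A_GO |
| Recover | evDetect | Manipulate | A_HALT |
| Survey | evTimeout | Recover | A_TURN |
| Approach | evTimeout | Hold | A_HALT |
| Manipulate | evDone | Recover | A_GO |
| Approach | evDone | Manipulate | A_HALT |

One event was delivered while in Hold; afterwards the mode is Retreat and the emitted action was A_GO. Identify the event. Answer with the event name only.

try evError: (Hold, evError) → (Retreat, A_GO)  ← matches
try evDone: (Hold, evDone) → (Survey, A_RELEASE)
try evStop: (Hold, evStop) → (Approach, A_HALT)
try evContact: (Hold, evContact) → (Recover, A_HALT)
try evTimeout: (Hold, evTimeout) → (Hold, A_GO)
try evDetect: (Hold, evDetect) → (Manipulate, A_GRAB)

evError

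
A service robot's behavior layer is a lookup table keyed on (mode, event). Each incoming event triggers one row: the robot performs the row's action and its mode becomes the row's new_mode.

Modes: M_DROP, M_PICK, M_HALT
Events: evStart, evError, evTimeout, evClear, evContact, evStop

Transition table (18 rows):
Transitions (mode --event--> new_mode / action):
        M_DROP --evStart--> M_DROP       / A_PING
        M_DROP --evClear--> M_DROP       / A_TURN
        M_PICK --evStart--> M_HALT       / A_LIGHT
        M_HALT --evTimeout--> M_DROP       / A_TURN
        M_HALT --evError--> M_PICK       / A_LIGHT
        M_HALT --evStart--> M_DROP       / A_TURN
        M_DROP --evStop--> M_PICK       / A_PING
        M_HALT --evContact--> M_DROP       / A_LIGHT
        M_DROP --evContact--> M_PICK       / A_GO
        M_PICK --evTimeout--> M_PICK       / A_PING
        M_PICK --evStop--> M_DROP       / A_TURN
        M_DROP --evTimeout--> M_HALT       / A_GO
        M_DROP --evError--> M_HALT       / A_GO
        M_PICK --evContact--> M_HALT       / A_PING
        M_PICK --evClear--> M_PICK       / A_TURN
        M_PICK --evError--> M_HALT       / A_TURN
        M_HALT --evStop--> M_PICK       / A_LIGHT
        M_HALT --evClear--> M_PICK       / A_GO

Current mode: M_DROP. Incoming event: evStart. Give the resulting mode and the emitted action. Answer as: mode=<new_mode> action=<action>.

current mode = M_DROP; filter table to that mode:
  (M_DROP, evStart) → (M_DROP, A_PING)  ← event matches
  (M_DROP, evClear) → (M_DROP, A_TURN)
  (M_DROP, evStop) → (M_PICK, A_PING)
  (M_DROP, evContact) → (M_PICK, A_GO)
  (M_DROP, evTimeout) → (M_HALT, A_GO)
  (M_DROP, evError) → (M_HALT, A_GO)
event = evStart selects (M_DROP, A_PING)

mode=M_DROP action=A_PING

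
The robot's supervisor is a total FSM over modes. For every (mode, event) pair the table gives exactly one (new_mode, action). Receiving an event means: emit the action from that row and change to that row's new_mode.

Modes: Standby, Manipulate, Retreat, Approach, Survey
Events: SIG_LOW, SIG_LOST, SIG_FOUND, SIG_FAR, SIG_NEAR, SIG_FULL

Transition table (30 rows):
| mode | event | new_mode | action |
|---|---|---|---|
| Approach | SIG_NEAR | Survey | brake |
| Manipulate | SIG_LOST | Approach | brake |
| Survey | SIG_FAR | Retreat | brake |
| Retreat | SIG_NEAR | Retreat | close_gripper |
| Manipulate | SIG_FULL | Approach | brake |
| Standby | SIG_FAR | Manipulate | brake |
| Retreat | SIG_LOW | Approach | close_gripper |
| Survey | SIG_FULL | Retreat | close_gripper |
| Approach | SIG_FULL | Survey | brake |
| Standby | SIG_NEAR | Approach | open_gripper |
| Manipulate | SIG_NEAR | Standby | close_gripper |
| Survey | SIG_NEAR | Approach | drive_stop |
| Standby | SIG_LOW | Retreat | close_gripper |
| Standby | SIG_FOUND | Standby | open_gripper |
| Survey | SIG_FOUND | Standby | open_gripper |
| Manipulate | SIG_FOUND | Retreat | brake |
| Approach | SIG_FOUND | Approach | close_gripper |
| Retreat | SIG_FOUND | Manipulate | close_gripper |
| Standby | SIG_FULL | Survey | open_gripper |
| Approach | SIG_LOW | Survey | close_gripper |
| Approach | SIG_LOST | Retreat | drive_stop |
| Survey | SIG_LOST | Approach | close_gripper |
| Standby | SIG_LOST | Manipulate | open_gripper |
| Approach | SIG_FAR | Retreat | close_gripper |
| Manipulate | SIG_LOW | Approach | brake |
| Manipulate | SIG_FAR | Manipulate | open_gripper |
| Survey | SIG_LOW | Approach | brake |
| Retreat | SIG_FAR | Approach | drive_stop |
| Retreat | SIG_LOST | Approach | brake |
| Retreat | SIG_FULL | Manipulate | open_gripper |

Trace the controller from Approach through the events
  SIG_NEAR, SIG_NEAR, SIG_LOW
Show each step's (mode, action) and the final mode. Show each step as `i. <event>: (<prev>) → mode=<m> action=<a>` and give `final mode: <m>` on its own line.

final mode: Survey

1. SIG_NEAR: (Approach) → mode=Survey action=brake
2. SIG_NEAR: (Survey) → mode=Approach action=drive_stop
3. SIG_LOW: (Approach) → mode=Survey action=close_gripper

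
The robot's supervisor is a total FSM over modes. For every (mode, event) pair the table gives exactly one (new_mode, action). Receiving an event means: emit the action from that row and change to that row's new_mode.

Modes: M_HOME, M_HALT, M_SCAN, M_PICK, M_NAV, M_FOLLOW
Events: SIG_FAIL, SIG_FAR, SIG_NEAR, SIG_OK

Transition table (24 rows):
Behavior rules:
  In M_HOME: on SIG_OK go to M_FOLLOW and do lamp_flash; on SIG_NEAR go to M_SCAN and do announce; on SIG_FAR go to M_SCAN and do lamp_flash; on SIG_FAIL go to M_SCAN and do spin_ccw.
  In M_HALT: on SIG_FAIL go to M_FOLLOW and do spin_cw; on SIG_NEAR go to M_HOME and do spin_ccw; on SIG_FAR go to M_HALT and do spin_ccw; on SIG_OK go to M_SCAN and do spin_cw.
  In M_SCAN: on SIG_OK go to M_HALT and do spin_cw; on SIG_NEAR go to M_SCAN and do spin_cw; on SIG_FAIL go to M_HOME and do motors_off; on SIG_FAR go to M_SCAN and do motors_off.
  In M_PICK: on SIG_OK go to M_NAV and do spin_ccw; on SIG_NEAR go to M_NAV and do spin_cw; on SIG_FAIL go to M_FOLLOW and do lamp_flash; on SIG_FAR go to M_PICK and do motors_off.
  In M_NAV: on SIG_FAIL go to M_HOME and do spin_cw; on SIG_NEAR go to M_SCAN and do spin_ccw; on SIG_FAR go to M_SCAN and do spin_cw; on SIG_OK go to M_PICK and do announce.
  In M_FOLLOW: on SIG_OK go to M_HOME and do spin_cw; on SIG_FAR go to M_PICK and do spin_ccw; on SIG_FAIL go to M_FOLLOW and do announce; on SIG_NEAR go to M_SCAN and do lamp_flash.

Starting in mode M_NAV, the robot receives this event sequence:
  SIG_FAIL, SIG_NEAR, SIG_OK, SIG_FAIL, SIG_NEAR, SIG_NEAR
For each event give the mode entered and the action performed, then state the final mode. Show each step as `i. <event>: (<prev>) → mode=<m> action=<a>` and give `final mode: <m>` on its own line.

final mode: M_SCAN

1. SIG_FAIL: (M_NAV) → mode=M_HOME action=spin_cw
2. SIG_NEAR: (M_HOME) → mode=M_SCAN action=announce
3. SIG_OK: (M_SCAN) → mode=M_HALT action=spin_cw
4. SIG_FAIL: (M_HALT) → mode=M_FOLLOW action=spin_cw
5. SIG_NEAR: (M_FOLLOW) → mode=M_SCAN action=lamp_flash
6. SIG_NEAR: (M_SCAN) → mode=M_SCAN action=spin_cw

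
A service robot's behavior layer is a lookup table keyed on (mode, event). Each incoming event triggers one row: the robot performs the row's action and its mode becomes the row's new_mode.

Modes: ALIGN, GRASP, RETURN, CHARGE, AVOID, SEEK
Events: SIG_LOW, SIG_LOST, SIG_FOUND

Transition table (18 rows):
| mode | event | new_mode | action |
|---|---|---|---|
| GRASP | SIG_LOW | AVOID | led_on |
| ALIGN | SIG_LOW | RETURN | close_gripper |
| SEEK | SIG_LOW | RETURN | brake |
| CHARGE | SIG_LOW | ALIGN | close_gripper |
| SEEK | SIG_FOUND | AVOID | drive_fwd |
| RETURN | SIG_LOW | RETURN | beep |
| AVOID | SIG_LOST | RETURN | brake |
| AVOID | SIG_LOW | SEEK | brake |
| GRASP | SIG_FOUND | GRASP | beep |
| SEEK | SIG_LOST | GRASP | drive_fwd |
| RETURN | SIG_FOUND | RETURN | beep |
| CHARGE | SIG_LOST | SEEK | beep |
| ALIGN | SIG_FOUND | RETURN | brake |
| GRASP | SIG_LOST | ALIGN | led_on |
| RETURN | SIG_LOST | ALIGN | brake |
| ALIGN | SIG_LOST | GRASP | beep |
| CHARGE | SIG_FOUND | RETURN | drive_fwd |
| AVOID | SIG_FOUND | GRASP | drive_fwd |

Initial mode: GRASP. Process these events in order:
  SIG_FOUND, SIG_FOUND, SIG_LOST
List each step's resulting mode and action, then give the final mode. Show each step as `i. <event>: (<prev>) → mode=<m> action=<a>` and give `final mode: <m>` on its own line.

final mode: ALIGN

1. SIG_FOUND: (GRASP) → mode=GRASP action=beep
2. SIG_FOUND: (GRASP) → mode=GRASP action=beep
3. SIG_LOST: (GRASP) → mode=ALIGN action=led_on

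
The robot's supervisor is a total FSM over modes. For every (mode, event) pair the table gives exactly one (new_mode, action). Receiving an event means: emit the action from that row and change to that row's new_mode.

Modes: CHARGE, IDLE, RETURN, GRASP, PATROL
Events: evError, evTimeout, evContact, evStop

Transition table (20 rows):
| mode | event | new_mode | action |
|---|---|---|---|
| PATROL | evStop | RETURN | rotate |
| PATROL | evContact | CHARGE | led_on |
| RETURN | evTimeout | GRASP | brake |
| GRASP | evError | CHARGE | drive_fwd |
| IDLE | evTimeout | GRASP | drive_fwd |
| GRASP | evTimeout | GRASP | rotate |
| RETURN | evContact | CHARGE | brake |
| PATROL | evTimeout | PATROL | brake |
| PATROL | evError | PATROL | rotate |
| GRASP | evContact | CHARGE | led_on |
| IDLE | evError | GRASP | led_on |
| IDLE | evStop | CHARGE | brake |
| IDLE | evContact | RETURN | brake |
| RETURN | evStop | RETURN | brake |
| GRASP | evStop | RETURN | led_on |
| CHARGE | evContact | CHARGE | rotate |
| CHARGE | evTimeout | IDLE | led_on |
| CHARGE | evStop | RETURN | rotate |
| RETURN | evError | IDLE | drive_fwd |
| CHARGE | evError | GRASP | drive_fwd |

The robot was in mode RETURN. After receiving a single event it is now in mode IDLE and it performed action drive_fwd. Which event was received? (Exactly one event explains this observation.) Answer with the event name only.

try evError: (RETURN, evError) → (IDLE, drive_fwd)  ← matches
try evTimeout: (RETURN, evTimeout) → (GRASP, brake)
try evContact: (RETURN, evContact) → (CHARGE, brake)
try evStop: (RETURN, evStop) → (RETURN, brake)

evError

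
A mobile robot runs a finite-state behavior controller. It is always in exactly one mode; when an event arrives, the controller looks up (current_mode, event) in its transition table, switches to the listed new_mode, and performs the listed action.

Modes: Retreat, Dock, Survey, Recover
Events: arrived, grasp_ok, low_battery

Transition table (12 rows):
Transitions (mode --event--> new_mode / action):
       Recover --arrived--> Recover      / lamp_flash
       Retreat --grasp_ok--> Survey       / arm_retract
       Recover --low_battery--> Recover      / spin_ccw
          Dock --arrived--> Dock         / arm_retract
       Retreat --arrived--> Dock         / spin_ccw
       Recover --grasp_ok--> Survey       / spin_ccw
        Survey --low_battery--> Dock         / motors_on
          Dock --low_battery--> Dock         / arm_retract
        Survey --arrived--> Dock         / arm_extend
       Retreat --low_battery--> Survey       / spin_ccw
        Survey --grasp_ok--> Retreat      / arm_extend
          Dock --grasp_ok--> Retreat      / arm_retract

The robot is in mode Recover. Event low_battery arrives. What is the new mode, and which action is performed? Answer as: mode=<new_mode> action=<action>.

mode=Recover action=spin_ccw

current mode = Recover; filter table to that mode:
  (Recover, arrived) → (Recover, lamp_flash)
  (Recover, low_battery) → (Recover, spin_ccw)  ← event matches
  (Recover, grasp_ok) → (Survey, spin_ccw)
event = low_battery selects (Recover, spin_ccw)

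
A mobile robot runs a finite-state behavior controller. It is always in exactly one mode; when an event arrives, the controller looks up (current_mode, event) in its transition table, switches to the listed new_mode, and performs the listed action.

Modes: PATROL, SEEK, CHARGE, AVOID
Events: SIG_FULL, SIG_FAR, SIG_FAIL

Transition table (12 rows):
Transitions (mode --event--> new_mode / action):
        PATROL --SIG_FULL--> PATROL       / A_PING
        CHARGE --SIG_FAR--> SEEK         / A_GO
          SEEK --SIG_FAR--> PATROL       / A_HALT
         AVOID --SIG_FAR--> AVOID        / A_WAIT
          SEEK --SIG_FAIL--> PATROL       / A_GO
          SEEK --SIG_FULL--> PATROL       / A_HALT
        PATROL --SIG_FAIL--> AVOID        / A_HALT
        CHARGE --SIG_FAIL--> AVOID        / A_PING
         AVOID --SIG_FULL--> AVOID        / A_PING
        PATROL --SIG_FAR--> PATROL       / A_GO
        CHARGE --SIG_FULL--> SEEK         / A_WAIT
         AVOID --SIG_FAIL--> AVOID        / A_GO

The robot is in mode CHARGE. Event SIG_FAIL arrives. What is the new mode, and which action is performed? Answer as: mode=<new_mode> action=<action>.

mode=AVOID action=A_PING

current mode = CHARGE; filter table to that mode:
  (CHARGE, SIG_FAR) → (SEEK, A_GO)
  (CHARGE, SIG_FAIL) → (AVOID, A_PING)  ← event matches
  (CHARGE, SIG_FULL) → (SEEK, A_WAIT)
event = SIG_FAIL selects (AVOID, A_PING)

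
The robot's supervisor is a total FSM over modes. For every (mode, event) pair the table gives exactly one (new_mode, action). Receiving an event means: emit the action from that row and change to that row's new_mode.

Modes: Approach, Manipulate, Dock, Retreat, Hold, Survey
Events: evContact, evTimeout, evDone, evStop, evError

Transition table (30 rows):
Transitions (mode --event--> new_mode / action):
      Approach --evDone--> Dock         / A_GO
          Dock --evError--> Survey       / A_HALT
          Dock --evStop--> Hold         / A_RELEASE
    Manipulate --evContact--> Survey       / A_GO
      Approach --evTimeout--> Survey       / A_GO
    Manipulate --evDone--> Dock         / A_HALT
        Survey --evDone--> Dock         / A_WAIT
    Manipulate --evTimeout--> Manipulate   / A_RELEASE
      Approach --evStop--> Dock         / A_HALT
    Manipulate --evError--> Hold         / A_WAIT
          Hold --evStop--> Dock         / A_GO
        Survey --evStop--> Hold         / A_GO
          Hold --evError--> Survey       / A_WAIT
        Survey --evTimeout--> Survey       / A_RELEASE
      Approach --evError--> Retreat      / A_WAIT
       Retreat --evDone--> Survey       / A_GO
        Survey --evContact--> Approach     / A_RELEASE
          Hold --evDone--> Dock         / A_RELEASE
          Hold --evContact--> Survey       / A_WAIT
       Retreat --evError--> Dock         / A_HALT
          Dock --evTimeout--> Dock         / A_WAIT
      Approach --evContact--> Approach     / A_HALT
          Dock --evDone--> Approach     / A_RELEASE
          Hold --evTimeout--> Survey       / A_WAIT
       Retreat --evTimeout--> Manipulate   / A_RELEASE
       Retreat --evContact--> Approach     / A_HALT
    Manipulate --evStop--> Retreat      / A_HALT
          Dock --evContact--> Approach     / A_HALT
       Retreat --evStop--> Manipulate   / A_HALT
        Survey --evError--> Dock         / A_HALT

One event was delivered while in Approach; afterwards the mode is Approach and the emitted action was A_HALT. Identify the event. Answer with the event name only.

evContact

try evContact: (Approach, evContact) → (Approach, A_HALT)  ← matches
try evTimeout: (Approach, evTimeout) → (Survey, A_GO)
try evDone: (Approach, evDone) → (Dock, A_GO)
try evStop: (Approach, evStop) → (Dock, A_HALT)
try evError: (Approach, evError) → (Retreat, A_WAIT)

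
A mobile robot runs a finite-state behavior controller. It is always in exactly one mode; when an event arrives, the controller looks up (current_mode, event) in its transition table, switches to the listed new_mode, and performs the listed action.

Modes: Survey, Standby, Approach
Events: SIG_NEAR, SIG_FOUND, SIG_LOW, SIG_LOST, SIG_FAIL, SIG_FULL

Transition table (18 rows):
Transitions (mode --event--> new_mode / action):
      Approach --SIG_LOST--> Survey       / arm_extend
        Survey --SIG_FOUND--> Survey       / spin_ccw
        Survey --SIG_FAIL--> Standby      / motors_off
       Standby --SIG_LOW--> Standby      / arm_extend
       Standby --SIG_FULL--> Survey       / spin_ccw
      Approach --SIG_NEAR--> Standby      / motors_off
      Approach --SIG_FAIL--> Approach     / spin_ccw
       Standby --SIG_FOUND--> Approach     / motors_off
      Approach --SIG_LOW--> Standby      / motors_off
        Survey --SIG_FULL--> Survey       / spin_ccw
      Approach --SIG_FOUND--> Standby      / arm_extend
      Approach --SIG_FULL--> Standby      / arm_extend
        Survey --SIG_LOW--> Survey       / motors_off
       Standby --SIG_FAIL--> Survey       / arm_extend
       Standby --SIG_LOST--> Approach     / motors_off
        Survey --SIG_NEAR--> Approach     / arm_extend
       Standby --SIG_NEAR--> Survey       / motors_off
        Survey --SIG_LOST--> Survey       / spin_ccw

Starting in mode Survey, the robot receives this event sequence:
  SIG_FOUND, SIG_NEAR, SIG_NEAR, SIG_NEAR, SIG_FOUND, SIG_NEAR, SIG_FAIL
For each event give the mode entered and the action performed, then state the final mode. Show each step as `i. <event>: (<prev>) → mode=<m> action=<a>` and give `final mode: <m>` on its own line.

1. SIG_FOUND: (Survey) → mode=Survey action=spin_ccw
2. SIG_NEAR: (Survey) → mode=Approach action=arm_extend
3. SIG_NEAR: (Approach) → mode=Standby action=motors_off
4. SIG_NEAR: (Standby) → mode=Survey action=motors_off
5. SIG_FOUND: (Survey) → mode=Survey action=spin_ccw
6. SIG_NEAR: (Survey) → mode=Approach action=arm_extend
7. SIG_FAIL: (Approach) → mode=Approach action=spin_ccw

final mode: Approach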